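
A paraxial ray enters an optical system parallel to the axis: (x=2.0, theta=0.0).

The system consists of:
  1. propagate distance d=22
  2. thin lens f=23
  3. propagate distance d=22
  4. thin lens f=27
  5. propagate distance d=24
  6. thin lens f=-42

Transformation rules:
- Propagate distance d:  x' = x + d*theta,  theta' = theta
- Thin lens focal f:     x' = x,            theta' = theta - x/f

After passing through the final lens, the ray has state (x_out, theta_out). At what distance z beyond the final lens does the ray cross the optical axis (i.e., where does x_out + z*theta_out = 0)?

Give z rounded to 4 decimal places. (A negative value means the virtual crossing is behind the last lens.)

Initial: x=2.0000 theta=0.0000
After 1 (propagate distance d=22): x=2.0000 theta=0.0000
After 2 (thin lens f=23): x=2.0000 theta=-2/23 (≈-0.0870)
After 3 (propagate distance d=22): x=2/23 (≈0.0870) theta=-2/23 (≈-0.0870)
After 4 (thin lens f=27): x=2/23 (≈0.0870) theta=-56/621 (≈-0.0902)
After 5 (propagate distance d=24): x=-430/207 (≈-2.0773) theta=-56/621 (≈-0.0902)
After 6 (thin lens f=-42): x=-430/207 (≈-2.0773) theta=-607/4347 (≈-0.1396)
z_focus = -x_out/theta_out = -(-430/207)/(-607/4347) = -9030/607 ≈ -14.8764
Rounded to 4 decimal places: z = -14.8764

Answer: -14.8764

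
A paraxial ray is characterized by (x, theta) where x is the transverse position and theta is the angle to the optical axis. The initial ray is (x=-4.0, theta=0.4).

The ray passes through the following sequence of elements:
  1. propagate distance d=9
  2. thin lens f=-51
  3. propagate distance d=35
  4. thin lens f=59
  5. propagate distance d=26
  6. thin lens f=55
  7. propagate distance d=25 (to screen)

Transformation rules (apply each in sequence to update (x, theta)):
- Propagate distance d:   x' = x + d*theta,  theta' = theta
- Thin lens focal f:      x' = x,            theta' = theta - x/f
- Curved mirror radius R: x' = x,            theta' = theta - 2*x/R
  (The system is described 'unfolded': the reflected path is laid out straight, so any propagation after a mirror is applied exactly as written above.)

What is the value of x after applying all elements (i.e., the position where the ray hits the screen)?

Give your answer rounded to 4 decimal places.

Initial: x=-4.0000 theta=0.4000
After 1 (propagate distance d=9): x=-0.4000 theta=0.4000
After 2 (thin lens f=-51): x=-0.4000 theta=20/51 (≈0.3922)
After 3 (propagate distance d=35): x=3398/255 (≈13.3255) theta=20/51 (≈0.3922)
After 4 (thin lens f=59): x=3398/255 (≈13.3255) theta=834/5015 (≈0.1663)
After 5 (propagate distance d=26): x=265534/15045 (≈17.6493) theta=834/5015 (≈0.1663)
After 6 (thin lens f=55): x=265534/15045 (≈17.6493) theta=-127924/827475 (≈-0.1546)
After 7 (propagate distance d=25 (to screen)): x=760418/55165 (≈13.7844) theta=-127924/827475 (≈-0.1546)
Rounded to 4 decimal places: x = 13.7844

Answer: 13.7844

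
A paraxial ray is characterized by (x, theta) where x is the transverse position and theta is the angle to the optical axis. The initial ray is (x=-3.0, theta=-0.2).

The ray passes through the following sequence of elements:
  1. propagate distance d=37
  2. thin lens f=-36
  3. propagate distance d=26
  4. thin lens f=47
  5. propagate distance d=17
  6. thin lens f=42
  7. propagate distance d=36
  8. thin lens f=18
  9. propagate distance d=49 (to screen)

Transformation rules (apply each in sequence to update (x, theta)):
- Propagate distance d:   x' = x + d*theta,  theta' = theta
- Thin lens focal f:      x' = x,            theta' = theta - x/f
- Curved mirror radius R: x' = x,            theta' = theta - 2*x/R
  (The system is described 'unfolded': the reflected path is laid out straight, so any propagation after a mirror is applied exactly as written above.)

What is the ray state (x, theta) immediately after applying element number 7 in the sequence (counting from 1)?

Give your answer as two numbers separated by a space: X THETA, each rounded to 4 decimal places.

Answer: -3.1926 0.5520

Derivation:
Initial: x=-3.0000 theta=-0.2000
After 1 (propagate distance d=37): x=-10.4000 theta=-0.2000
After 2 (thin lens f=-36): x=-10.4000 theta=-22/45 (≈-0.4889)
After 3 (propagate distance d=26): x=-208/9 (≈-23.1111) theta=-22/45 (≈-0.4889)
After 4 (thin lens f=47): x=-208/9 (≈-23.1111) theta=2/705 (≈0.0028)
After 5 (propagate distance d=17): x=-48778/2115 (≈-23.0629) theta=2/705 (≈0.0028)
After 6 (thin lens f=42): x=-48778/2115 (≈-23.0629) theta=4903/8883 (≈0.5520)
After 7 (propagate distance d=36): x=-47266/14805 (≈-3.1926) theta=4903/8883 (≈0.5520)
Rounded to 4 decimal places: x = -3.1926, theta = 0.5520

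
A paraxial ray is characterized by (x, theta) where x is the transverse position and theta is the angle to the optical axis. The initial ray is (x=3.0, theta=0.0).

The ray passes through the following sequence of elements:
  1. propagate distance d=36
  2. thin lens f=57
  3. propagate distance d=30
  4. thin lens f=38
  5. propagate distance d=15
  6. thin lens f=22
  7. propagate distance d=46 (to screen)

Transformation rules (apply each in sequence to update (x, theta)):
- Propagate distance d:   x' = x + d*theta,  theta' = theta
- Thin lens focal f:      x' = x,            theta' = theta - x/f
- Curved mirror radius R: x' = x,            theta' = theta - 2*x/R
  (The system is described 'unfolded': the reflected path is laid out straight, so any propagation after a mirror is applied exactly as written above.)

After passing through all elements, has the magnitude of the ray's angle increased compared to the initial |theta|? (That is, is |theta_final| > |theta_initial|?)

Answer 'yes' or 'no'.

Answer: yes

Derivation:
Initial: x=3.0000 theta=0.0000
After 1 (propagate distance d=36): x=3.0000 theta=0.0000
After 2 (thin lens f=57): x=3.0000 theta=-1/19 (≈-0.0526)
After 3 (propagate distance d=30): x=27/19 (≈1.4211) theta=-1/19 (≈-0.0526)
After 4 (thin lens f=38): x=27/19 (≈1.4211) theta=-65/722 (≈-0.0900)
After 5 (propagate distance d=15): x=51/722 (≈0.0706) theta=-65/722 (≈-0.0900)
After 6 (thin lens f=22): x=51/722 (≈0.0706) theta=-1481/15884 (≈-0.0932)
After 7 (propagate distance d=46 (to screen)): x=-16751/3971 (≈-4.2183) theta=-1481/15884 (≈-0.0932)
|theta_initial|=0.0000 |theta_final|=1481/15884 (≈0.0932) -> increased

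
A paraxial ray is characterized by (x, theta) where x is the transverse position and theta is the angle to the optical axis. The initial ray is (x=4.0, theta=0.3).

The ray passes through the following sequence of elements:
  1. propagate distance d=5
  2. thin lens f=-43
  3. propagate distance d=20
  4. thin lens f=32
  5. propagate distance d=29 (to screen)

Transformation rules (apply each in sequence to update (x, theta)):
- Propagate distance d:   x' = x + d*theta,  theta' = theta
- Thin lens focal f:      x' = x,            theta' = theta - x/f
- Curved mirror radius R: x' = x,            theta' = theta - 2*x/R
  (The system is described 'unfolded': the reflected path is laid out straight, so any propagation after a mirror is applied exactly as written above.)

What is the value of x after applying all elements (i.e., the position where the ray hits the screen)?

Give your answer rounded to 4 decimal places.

Initial: x=4.0000 theta=0.3000
After 1 (propagate distance d=5): x=5.5000 theta=0.3000
After 2 (thin lens f=-43): x=5.5000 theta=92/215 (≈0.4279)
After 3 (propagate distance d=20): x=1209/86 (≈14.0581) theta=92/215 (≈0.4279)
After 4 (thin lens f=32): x=1209/86 (≈14.0581) theta=-157/13760 (≈-0.0114)
After 5 (propagate distance d=29 (to screen)): x=188887/13760 (≈13.7273) theta=-157/13760 (≈-0.0114)
Rounded to 4 decimal places: x = 13.7273

Answer: 13.7273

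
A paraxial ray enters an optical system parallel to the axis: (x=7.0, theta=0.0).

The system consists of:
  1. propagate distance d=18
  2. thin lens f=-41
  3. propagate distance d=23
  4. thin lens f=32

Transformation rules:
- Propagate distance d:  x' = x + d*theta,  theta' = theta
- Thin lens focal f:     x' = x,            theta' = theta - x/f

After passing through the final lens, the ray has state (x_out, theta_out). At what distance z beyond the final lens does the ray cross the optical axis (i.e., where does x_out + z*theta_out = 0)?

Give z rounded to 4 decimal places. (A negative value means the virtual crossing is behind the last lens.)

Answer: 64.0000

Derivation:
Initial: x=7.0000 theta=0.0000
After 1 (propagate distance d=18): x=7.0000 theta=0.0000
After 2 (thin lens f=-41): x=7.0000 theta=7/41 (≈0.1707)
After 3 (propagate distance d=23): x=448/41 (≈10.9268) theta=7/41 (≈0.1707)
After 4 (thin lens f=32): x=448/41 (≈10.9268) theta=-7/41 (≈-0.1707)
z_focus = -x_out/theta_out = -(448/41)/(-7/41) = 64.0000
Rounded to 4 decimal places: z = 64.0000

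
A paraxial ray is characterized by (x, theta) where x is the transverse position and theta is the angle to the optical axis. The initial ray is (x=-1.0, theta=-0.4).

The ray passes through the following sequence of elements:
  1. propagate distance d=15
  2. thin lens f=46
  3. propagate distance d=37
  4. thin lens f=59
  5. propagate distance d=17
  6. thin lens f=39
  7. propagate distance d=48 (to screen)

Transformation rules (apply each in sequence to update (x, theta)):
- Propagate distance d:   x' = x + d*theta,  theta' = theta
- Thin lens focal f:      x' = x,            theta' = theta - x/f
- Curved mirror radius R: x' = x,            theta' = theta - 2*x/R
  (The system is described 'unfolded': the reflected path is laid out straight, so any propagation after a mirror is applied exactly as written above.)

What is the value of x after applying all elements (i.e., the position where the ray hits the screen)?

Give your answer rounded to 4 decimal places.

Answer: 4.8878

Derivation:
Initial: x=-1.0000 theta=-0.4000
After 1 (propagate distance d=15): x=-7.0000 theta=-0.4000
After 2 (thin lens f=46): x=-7.0000 theta=-57/230 (≈-0.2478)
After 3 (propagate distance d=37): x=-3719/230 (≈-16.1696) theta=-57/230 (≈-0.2478)
After 4 (thin lens f=59): x=-3719/230 (≈-16.1696) theta=178/6785 (≈0.0262)
After 5 (propagate distance d=17): x=-213369/13570 (≈-15.7236) theta=178/6785 (≈0.0262)
After 6 (thin lens f=39): x=-213369/13570 (≈-15.7236) theta=5827/13570 (≈0.4294)
After 7 (propagate distance d=48 (to screen)): x=66327/13570 (≈4.8878) theta=5827/13570 (≈0.4294)
Rounded to 4 decimal places: x = 4.8878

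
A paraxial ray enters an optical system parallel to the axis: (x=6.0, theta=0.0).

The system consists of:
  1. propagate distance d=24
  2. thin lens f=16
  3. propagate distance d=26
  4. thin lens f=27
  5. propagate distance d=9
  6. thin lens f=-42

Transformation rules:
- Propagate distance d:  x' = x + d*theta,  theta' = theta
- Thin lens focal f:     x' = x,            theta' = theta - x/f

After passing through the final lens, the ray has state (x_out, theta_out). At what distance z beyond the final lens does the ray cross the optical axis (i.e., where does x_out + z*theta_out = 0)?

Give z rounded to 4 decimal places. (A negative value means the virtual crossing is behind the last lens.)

Initial: x=6.0000 theta=0.0000
After 1 (propagate distance d=24): x=6.0000 theta=0.0000
After 2 (thin lens f=16): x=6.0000 theta=-0.3750
After 3 (propagate distance d=26): x=-3.7500 theta=-0.3750
After 4 (thin lens f=27): x=-3.7500 theta=-17/72 (≈-0.2361)
After 5 (propagate distance d=9): x=-5.8750 theta=-17/72 (≈-0.2361)
After 6 (thin lens f=-42): x=-5.8750 theta=-379/1008 (≈-0.3760)
z_focus = -x_out/theta_out = -(-5.8750)/(-379/1008) = -5922/379 ≈ -15.6253
Rounded to 4 decimal places: z = -15.6253

Answer: -15.6253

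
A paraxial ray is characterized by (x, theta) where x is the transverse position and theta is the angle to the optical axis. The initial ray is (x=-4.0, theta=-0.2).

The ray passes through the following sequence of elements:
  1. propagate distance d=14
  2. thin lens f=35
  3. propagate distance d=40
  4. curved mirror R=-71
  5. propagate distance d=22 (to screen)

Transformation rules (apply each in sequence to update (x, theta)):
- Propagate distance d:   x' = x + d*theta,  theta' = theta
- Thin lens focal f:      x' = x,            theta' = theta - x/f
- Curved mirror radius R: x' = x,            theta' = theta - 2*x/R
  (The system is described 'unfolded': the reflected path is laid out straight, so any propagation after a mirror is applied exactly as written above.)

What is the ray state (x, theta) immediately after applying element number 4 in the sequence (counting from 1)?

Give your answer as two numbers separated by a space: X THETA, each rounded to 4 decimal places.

Initial: x=-4.0000 theta=-0.2000
After 1 (propagate distance d=14): x=-6.8000 theta=-0.2000
After 2 (thin lens f=35): x=-6.8000 theta=-1/175 (≈-0.0057)
After 3 (propagate distance d=40): x=-246/35 (≈-7.0286) theta=-1/175 (≈-0.0057)
After 4 (curved mirror R=-71): x=-246/35 (≈-7.0286) theta=-2531/12425 (≈-0.2037)
Rounded to 4 decimal places: x = -7.0286, theta = -0.2037

Answer: -7.0286 -0.2037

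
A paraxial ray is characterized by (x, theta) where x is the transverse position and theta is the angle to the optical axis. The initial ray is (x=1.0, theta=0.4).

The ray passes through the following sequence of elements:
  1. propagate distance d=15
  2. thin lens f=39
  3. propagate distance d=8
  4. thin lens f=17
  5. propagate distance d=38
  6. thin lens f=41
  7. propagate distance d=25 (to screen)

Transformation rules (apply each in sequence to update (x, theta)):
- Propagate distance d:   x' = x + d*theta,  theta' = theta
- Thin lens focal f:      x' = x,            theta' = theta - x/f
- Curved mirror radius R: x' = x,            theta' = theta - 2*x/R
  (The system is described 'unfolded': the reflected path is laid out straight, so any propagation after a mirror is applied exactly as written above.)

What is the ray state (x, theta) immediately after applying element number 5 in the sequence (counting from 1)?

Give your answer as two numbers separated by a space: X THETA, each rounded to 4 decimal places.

Answer: -2.4468 -0.2950

Derivation:
Initial: x=1.0000 theta=0.4000
After 1 (propagate distance d=15): x=7.0000 theta=0.4000
After 2 (thin lens f=39): x=7.0000 theta=43/195 (≈0.2205)
After 3 (propagate distance d=8): x=1709/195 (≈8.7641) theta=43/195 (≈0.2205)
After 4 (thin lens f=17): x=1709/195 (≈8.7641) theta=-326/1105 (≈-0.2950)
After 5 (propagate distance d=38): x=-8111/3315 (≈-2.4468) theta=-326/1105 (≈-0.2950)
Rounded to 4 decimal places: x = -2.4468, theta = -0.2950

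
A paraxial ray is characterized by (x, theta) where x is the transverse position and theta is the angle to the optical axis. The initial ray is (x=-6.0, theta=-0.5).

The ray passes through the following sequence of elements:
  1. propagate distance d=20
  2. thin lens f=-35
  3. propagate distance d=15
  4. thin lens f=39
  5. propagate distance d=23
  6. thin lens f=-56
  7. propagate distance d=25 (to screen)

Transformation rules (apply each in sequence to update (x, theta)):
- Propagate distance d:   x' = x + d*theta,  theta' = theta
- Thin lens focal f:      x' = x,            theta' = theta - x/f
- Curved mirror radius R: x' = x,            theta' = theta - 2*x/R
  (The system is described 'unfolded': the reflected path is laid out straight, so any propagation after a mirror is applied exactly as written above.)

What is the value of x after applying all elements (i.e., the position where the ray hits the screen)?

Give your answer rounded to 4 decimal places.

Initial: x=-6.0000 theta=-0.5000
After 1 (propagate distance d=20): x=-16.0000 theta=-0.5000
After 2 (thin lens f=-35): x=-16.0000 theta=-67/70 (≈-0.9571)
After 3 (propagate distance d=15): x=-425/14 (≈-30.3571) theta=-67/70 (≈-0.9571)
After 4 (thin lens f=39): x=-425/14 (≈-30.3571) theta=-244/1365 (≈-0.1788)
After 5 (propagate distance d=23): x=-94099/2730 (≈-34.4685) theta=-244/1365 (≈-0.1788)
After 6 (thin lens f=-56): x=-94099/2730 (≈-34.4685) theta=-121427/152880 (≈-0.7943)
After 7 (propagate distance d=25 (to screen)): x=-638863/11760 (≈-54.3251) theta=-121427/152880 (≈-0.7943)
Rounded to 4 decimal places: x = -54.3251

Answer: -54.3251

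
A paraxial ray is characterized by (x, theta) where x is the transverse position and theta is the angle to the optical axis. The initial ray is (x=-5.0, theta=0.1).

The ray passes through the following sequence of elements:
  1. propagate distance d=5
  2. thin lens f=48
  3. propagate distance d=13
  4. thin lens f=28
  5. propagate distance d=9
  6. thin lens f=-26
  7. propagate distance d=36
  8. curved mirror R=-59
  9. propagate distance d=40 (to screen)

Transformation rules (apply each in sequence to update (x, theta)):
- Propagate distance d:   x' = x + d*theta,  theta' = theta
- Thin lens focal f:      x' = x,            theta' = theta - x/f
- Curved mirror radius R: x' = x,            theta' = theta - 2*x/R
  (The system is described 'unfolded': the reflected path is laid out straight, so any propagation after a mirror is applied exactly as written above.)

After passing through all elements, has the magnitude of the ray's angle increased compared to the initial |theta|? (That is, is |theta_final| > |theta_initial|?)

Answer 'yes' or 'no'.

Initial: x=-5.0000 theta=0.1000
After 1 (propagate distance d=5): x=-4.5000 theta=0.1000
After 2 (thin lens f=48): x=-4.5000 theta=31/160 (≈0.1938)
After 3 (propagate distance d=13): x=-317/160 (≈-1.9813) theta=31/160 (≈0.1938)
After 4 (thin lens f=28): x=-317/160 (≈-1.9813) theta=237/896 (≈0.2645)
After 5 (propagate distance d=9): x=1789/4480 (≈0.3993) theta=237/896 (≈0.2645)
After 6 (thin lens f=-26): x=1789/4480 (≈0.3993) theta=4657/16640 (≈0.2799)
After 7 (propagate distance d=36): x=610039/58240 (≈10.4746) theta=4657/16640 (≈0.2799)
After 8 (curved mirror R=-59): x=610039/58240 (≈10.4746) theta=4363497/6872320 (≈0.6349)
After 9 (propagate distance d=40 (to screen)): x=123262241/3436160 (≈35.8721) theta=4363497/6872320 (≈0.6349)
|theta_initial|=0.1000 |theta_final|=4363497/6872320 (≈0.6349) -> increased

Answer: yes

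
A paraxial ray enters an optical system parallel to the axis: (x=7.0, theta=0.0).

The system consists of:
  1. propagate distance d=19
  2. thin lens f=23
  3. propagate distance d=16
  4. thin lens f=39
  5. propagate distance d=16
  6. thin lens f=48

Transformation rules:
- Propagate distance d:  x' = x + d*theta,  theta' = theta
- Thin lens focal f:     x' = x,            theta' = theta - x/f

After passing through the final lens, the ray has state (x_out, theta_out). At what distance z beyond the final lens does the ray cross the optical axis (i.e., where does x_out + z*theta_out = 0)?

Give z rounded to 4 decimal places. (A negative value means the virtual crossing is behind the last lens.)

Initial: x=7.0000 theta=0.0000
After 1 (propagate distance d=19): x=7.0000 theta=0.0000
After 2 (thin lens f=23): x=7.0000 theta=-7/23 (≈-0.3043)
After 3 (propagate distance d=16): x=49/23 (≈2.1304) theta=-7/23 (≈-0.3043)
After 4 (thin lens f=39): x=49/23 (≈2.1304) theta=-14/39 (≈-0.3590)
After 5 (propagate distance d=16): x=-3241/897 (≈-3.6132) theta=-14/39 (≈-0.3590)
After 6 (thin lens f=48): x=-3241/897 (≈-3.6132) theta=-12215/43056 (≈-0.2837)
z_focus = -x_out/theta_out = -(-3241/897)/(-12215/43056) = -22224/1745 ≈ -12.7358
Rounded to 4 decimal places: z = -12.7358

Answer: -12.7358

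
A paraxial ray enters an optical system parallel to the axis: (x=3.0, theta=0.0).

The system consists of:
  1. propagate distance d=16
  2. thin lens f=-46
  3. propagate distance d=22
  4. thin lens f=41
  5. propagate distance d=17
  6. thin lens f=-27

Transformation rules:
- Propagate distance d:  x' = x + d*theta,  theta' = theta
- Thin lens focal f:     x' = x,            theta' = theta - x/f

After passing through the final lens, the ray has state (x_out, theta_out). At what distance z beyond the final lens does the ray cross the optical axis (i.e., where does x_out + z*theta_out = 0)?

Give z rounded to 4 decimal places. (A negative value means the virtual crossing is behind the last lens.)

Answer: -39.3019

Derivation:
Initial: x=3.0000 theta=0.0000
After 1 (propagate distance d=16): x=3.0000 theta=0.0000
After 2 (thin lens f=-46): x=3.0000 theta=3/46 (≈0.0652)
After 3 (propagate distance d=22): x=102/23 (≈4.4348) theta=3/46 (≈0.0652)
After 4 (thin lens f=41): x=102/23 (≈4.4348) theta=-81/1886 (≈-0.0429)
After 5 (propagate distance d=17): x=6987/1886 (≈3.7047) theta=-81/1886 (≈-0.0429)
After 6 (thin lens f=-27): x=6987/1886 (≈3.7047) theta=800/8487 (≈0.0943)
z_focus = -x_out/theta_out = -(6987/1886)/(800/8487) = -62883/1600 ≈ -39.3019
Rounded to 4 decimal places: z = -39.3019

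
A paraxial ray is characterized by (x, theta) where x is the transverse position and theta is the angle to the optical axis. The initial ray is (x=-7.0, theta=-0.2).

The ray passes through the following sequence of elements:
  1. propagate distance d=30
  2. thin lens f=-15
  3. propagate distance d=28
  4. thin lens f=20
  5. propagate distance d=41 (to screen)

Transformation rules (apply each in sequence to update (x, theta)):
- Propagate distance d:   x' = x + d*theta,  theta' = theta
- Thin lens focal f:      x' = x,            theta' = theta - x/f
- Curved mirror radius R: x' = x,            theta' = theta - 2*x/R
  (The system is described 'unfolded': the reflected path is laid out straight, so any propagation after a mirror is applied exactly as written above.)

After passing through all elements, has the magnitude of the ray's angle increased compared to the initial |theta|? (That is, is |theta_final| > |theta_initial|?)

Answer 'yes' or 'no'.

Initial: x=-7.0000 theta=-0.2000
After 1 (propagate distance d=30): x=-13.0000 theta=-0.2000
After 2 (thin lens f=-15): x=-13.0000 theta=-16/15 (≈-1.0667)
After 3 (propagate distance d=28): x=-643/15 (≈-42.8667) theta=-16/15 (≈-1.0667)
After 4 (thin lens f=20): x=-643/15 (≈-42.8667) theta=323/300 (≈1.0767)
After 5 (propagate distance d=41 (to screen)): x=383/300 (≈1.2767) theta=323/300 (≈1.0767)
|theta_initial|=0.2000 |theta_final|=323/300 (≈1.0767) -> increased

Answer: yes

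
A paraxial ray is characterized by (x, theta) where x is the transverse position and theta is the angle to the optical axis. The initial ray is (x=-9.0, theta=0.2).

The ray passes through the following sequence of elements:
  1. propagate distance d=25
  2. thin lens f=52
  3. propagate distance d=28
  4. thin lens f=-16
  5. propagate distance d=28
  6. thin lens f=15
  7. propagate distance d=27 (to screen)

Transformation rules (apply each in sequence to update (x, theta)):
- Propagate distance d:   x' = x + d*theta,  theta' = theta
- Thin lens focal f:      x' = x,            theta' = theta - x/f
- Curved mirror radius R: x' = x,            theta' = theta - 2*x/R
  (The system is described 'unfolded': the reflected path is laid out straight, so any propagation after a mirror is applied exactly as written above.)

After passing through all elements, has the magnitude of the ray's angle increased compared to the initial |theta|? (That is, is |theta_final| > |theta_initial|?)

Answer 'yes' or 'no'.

Initial: x=-9.0000 theta=0.2000
After 1 (propagate distance d=25): x=-4.0000 theta=0.2000
After 2 (thin lens f=52): x=-4.0000 theta=18/65 (≈0.2769)
After 3 (propagate distance d=28): x=244/65 (≈3.7538) theta=18/65 (≈0.2769)
After 4 (thin lens f=-16): x=244/65 (≈3.7538) theta=133/260 (≈0.5115)
After 5 (propagate distance d=28): x=235/13 (≈18.0769) theta=133/260 (≈0.5115)
After 6 (thin lens f=15): x=235/13 (≈18.0769) theta=-541/780 (≈-0.6936)
After 7 (propagate distance d=27 (to screen)): x=-0.6500 theta=-541/780 (≈-0.6936)
|theta_initial|=0.2000 |theta_final|=541/780 (≈0.6936) -> increased

Answer: yes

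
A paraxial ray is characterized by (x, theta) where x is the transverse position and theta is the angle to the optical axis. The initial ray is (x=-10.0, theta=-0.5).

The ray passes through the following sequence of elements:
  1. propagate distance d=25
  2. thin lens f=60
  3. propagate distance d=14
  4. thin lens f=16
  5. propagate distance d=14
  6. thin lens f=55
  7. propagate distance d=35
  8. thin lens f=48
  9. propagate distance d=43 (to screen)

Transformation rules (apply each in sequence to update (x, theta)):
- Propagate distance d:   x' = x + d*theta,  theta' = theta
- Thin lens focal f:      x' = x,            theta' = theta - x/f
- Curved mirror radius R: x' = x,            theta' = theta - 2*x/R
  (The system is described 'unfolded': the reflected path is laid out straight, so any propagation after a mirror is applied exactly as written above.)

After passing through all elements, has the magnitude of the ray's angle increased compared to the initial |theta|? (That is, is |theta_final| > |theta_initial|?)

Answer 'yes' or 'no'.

Initial: x=-10.0000 theta=-0.5000
After 1 (propagate distance d=25): x=-22.5000 theta=-0.5000
After 2 (thin lens f=60): x=-22.5000 theta=-0.1250
After 3 (propagate distance d=14): x=-24.2500 theta=-0.1250
After 4 (thin lens f=16): x=-24.2500 theta=89/64 (≈1.3906)
After 5 (propagate distance d=14): x=-153/32 (≈-4.7813) theta=89/64 (≈1.3906)
After 6 (thin lens f=55): x=-153/32 (≈-4.7813) theta=5201/3520 (≈1.4776)
After 7 (propagate distance d=35): x=33041/704 (≈46.9332) theta=5201/3520 (≈1.4776)
After 8 (thin lens f=48): x=33041/704 (≈46.9332) theta=84443/168960 (≈0.4998)
After 9 (propagate distance d=43 (to screen)): x=11560889/168960 (≈68.4238) theta=84443/168960 (≈0.4998)
|theta_initial|=0.5000 |theta_final|=84443/168960 (≈0.4998) -> not increased

Answer: no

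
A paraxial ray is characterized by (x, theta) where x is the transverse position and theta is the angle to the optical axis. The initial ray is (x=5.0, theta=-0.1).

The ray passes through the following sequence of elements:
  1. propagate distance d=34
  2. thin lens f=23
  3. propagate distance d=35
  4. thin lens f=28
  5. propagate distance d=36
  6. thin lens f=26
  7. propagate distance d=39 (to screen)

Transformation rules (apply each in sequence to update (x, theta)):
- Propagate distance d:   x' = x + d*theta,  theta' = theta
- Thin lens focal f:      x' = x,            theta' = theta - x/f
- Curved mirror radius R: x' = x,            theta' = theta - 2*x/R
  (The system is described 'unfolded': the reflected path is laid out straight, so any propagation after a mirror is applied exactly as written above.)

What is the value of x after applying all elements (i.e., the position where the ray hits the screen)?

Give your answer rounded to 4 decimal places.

Answer: 1.8576

Derivation:
Initial: x=5.0000 theta=-0.1000
After 1 (propagate distance d=34): x=1.6000 theta=-0.1000
After 2 (thin lens f=23): x=1.6000 theta=-39/230 (≈-0.1696)
After 3 (propagate distance d=35): x=-997/230 (≈-4.3348) theta=-39/230 (≈-0.1696)
After 4 (thin lens f=28): x=-997/230 (≈-4.3348) theta=-19/1288 (≈-0.0148)
After 5 (propagate distance d=36): x=-3917/805 (≈-4.8658) theta=-19/1288 (≈-0.0148)
After 6 (thin lens f=26): x=-3917/805 (≈-4.8658) theta=14433/83720 (≈0.1724)
After 7 (propagate distance d=39 (to screen)): x=1709/920 (≈1.8576) theta=14433/83720 (≈0.1724)
Rounded to 4 decimal places: x = 1.8576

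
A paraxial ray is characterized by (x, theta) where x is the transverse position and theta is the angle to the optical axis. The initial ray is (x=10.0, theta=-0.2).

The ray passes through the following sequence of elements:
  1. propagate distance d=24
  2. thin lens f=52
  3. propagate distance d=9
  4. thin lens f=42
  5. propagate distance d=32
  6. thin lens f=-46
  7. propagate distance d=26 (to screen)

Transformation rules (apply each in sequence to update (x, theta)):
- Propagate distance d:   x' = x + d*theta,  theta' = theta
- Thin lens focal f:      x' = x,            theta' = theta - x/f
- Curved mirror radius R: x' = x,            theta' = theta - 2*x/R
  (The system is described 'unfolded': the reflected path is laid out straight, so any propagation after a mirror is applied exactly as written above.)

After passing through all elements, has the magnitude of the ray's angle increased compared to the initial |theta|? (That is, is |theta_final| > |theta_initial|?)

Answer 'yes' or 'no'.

Answer: yes

Derivation:
Initial: x=10.0000 theta=-0.2000
After 1 (propagate distance d=24): x=5.2000 theta=-0.2000
After 2 (thin lens f=52): x=5.2000 theta=-0.3000
After 3 (propagate distance d=9): x=2.5000 theta=-0.3000
After 4 (thin lens f=42): x=2.5000 theta=-151/420 (≈-0.3595)
After 5 (propagate distance d=32): x=-1891/210 (≈-9.0048) theta=-151/420 (≈-0.3595)
After 6 (thin lens f=-46): x=-1891/210 (≈-9.0048) theta=-447/805 (≈-0.5553)
After 7 (propagate distance d=26 (to screen)): x=-3235/138 (≈-23.4420) theta=-447/805 (≈-0.5553)
|theta_initial|=0.2000 |theta_final|=447/805 (≈0.5553) -> increased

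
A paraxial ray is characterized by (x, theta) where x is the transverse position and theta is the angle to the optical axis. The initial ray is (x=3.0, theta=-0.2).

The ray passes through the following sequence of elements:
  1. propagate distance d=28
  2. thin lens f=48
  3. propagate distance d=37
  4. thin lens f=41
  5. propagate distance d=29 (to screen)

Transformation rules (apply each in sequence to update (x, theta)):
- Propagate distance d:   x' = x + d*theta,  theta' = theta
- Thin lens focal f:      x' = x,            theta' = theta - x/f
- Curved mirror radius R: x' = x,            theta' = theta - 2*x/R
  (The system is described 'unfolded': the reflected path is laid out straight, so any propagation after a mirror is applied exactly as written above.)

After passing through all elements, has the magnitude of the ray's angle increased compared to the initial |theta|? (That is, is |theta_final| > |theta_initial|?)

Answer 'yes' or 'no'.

Initial: x=3.0000 theta=-0.2000
After 1 (propagate distance d=28): x=-2.6000 theta=-0.2000
After 2 (thin lens f=48): x=-2.6000 theta=-7/48 (≈-0.1458)
After 3 (propagate distance d=37): x=-1919/240 (≈-7.9958) theta=-7/48 (≈-0.1458)
After 4 (thin lens f=41): x=-1919/240 (≈-7.9958) theta=121/2460 (≈0.0492)
After 5 (propagate distance d=29 (to screen)): x=-64643/9840 (≈-6.5694) theta=121/2460 (≈0.0492)
|theta_initial|=0.2000 |theta_final|=121/2460 (≈0.0492) -> not increased

Answer: no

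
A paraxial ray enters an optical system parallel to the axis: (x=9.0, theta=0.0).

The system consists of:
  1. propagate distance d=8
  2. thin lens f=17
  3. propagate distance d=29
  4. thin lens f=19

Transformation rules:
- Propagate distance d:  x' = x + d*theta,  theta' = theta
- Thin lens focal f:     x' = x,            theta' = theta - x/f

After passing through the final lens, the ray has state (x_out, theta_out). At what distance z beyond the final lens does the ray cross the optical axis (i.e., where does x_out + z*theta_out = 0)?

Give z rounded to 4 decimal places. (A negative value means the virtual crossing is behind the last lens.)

Answer: -32.5714

Derivation:
Initial: x=9.0000 theta=0.0000
After 1 (propagate distance d=8): x=9.0000 theta=0.0000
After 2 (thin lens f=17): x=9.0000 theta=-9/17 (≈-0.5294)
After 3 (propagate distance d=29): x=-108/17 (≈-6.3529) theta=-9/17 (≈-0.5294)
After 4 (thin lens f=19): x=-108/17 (≈-6.3529) theta=-63/323 (≈-0.1950)
z_focus = -x_out/theta_out = -(-108/17)/(-63/323) = -228/7 ≈ -32.5714
Rounded to 4 decimal places: z = -32.5714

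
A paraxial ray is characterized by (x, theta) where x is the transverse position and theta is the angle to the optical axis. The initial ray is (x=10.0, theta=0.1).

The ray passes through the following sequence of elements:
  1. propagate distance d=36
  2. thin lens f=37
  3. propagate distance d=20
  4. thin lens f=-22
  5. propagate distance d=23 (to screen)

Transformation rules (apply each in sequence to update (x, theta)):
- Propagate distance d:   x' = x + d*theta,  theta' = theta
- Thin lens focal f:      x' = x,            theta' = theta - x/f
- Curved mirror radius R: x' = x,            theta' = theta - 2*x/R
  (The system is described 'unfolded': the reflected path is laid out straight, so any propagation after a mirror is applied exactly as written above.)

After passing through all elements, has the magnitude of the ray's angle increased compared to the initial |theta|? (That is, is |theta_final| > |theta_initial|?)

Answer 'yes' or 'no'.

Answer: yes

Derivation:
Initial: x=10.0000 theta=0.1000
After 1 (propagate distance d=36): x=13.6000 theta=0.1000
After 2 (thin lens f=37): x=13.6000 theta=-99/370 (≈-0.2676)
After 3 (propagate distance d=20): x=1526/185 (≈8.2486) theta=-99/370 (≈-0.2676)
After 4 (thin lens f=-22): x=1526/185 (≈8.2486) theta=437/4070 (≈0.1074)
After 5 (propagate distance d=23 (to screen)): x=1179/110 (≈10.7182) theta=437/4070 (≈0.1074)
|theta_initial|=0.1000 |theta_final|=437/4070 (≈0.1074) -> increased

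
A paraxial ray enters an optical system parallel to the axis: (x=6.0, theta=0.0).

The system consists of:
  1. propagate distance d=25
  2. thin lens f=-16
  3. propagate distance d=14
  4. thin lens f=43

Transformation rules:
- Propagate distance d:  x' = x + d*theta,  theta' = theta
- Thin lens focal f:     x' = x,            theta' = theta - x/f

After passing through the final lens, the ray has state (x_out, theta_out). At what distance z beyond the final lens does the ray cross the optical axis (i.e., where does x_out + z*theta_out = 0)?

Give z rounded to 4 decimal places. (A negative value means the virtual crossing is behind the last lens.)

Answer: -99.2308

Derivation:
Initial: x=6.0000 theta=0.0000
After 1 (propagate distance d=25): x=6.0000 theta=0.0000
After 2 (thin lens f=-16): x=6.0000 theta=0.3750
After 3 (propagate distance d=14): x=11.2500 theta=0.3750
After 4 (thin lens f=43): x=11.2500 theta=39/344 (≈0.1134)
z_focus = -x_out/theta_out = -(11.2500)/(39/344) = -1290/13 ≈ -99.2308
Rounded to 4 decimal places: z = -99.2308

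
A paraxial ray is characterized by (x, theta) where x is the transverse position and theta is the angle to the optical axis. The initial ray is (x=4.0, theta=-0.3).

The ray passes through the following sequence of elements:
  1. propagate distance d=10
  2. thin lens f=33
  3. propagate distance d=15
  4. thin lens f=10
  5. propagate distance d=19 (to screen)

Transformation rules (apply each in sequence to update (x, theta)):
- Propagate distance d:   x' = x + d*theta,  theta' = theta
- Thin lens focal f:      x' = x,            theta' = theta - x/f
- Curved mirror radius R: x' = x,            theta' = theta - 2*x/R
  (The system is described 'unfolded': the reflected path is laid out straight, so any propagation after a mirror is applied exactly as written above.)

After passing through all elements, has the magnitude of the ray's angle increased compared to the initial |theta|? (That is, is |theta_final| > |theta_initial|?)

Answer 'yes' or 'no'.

Initial: x=4.0000 theta=-0.3000
After 1 (propagate distance d=10): x=1.0000 theta=-0.3000
After 2 (thin lens f=33): x=1.0000 theta=-109/330 (≈-0.3303)
After 3 (propagate distance d=15): x=-87/22 (≈-3.9545) theta=-109/330 (≈-0.3303)
After 4 (thin lens f=10): x=-87/22 (≈-3.9545) theta=43/660 (≈0.0652)
After 5 (propagate distance d=19 (to screen)): x=-163/60 (≈-2.7167) theta=43/660 (≈0.0652)
|theta_initial|=0.3000 |theta_final|=43/660 (≈0.0652) -> not increased

Answer: no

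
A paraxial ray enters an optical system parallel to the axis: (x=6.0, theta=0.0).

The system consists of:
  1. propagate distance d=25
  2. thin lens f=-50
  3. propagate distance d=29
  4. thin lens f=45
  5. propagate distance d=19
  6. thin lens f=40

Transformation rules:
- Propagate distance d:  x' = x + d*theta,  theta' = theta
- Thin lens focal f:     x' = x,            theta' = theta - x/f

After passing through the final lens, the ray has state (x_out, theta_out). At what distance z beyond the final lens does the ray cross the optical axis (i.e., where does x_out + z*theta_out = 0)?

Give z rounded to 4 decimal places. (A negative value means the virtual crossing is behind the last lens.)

Answer: 27.2570

Derivation:
Initial: x=6.0000 theta=0.0000
After 1 (propagate distance d=25): x=6.0000 theta=0.0000
After 2 (thin lens f=-50): x=6.0000 theta=0.1200
After 3 (propagate distance d=29): x=9.4800 theta=0.1200
After 4 (thin lens f=45): x=9.4800 theta=-34/375 (≈-0.0907)
After 5 (propagate distance d=19): x=2909/375 (≈7.7573) theta=-34/375 (≈-0.0907)
After 6 (thin lens f=40): x=2909/375 (≈7.7573) theta=-0.2846
z_focus = -x_out/theta_out = -(2909/375)/(-0.2846) = 116360/4269 ≈ 27.2570
Rounded to 4 decimal places: z = 27.2570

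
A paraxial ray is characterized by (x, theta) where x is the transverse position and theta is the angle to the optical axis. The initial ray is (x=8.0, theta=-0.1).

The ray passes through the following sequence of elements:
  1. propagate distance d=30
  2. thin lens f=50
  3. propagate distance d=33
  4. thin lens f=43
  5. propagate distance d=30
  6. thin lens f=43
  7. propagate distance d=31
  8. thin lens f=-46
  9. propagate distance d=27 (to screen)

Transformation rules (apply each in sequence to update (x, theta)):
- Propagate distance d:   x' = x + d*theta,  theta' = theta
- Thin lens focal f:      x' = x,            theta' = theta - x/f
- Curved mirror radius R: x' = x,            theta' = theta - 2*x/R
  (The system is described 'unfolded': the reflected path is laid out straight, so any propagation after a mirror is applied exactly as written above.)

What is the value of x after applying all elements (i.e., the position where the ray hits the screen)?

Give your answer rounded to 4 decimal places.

Answer: -11.2042

Derivation:
Initial: x=8.0000 theta=-0.1000
After 1 (propagate distance d=30): x=5.0000 theta=-0.1000
After 2 (thin lens f=50): x=5.0000 theta=-0.2000
After 3 (propagate distance d=33): x=-1.6000 theta=-0.2000
After 4 (thin lens f=43): x=-1.6000 theta=-7/43 (≈-0.1628)
After 5 (propagate distance d=30): x=-1394/215 (≈-6.4837) theta=-7/43 (≈-0.1628)
After 6 (thin lens f=43): x=-1394/215 (≈-6.4837) theta=-111/9245 (≈-0.0120)
After 7 (propagate distance d=31): x=-63383/9245 (≈-6.8559) theta=-111/9245 (≈-0.0120)
After 8 (thin lens f=-46): x=-63383/9245 (≈-6.8559) theta=-68489/425270 (≈-0.1610)
After 9 (propagate distance d=27 (to screen)): x=-4764821/425270 (≈-11.2042) theta=-68489/425270 (≈-0.1610)
Rounded to 4 decimal places: x = -11.2042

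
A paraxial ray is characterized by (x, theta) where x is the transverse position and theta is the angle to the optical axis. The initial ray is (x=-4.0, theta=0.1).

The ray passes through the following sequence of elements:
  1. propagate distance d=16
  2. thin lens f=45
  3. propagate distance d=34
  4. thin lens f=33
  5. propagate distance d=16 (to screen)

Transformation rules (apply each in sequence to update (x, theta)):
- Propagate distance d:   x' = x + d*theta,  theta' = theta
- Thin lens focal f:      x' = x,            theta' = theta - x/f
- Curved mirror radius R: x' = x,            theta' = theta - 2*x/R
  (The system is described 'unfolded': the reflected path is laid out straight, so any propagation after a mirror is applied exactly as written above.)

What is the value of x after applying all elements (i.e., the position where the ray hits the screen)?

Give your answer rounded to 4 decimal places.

Answer: 3.9026

Derivation:
Initial: x=-4.0000 theta=0.1000
After 1 (propagate distance d=16): x=-2.4000 theta=0.1000
After 2 (thin lens f=45): x=-2.4000 theta=23/150 (≈0.1533)
After 3 (propagate distance d=34): x=211/75 (≈2.8133) theta=23/150 (≈0.1533)
After 4 (thin lens f=33): x=211/75 (≈2.8133) theta=337/4950 (≈0.0681)
After 5 (propagate distance d=16 (to screen)): x=9659/2475 (≈3.9026) theta=337/4950 (≈0.0681)
Rounded to 4 decimal places: x = 3.9026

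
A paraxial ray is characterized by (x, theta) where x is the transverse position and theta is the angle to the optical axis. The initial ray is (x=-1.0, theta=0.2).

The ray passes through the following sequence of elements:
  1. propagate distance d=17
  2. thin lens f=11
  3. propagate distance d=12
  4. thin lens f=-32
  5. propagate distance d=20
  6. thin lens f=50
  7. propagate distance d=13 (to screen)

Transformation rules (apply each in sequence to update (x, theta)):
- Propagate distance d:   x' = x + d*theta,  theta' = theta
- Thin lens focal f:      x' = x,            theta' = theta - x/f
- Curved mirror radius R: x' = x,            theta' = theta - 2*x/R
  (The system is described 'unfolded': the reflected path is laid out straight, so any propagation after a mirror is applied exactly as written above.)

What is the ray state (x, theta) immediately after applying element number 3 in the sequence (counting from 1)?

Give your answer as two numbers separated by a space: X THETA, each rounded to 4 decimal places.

Answer: 2.1818 -0.0182

Derivation:
Initial: x=-1.0000 theta=0.2000
After 1 (propagate distance d=17): x=2.4000 theta=0.2000
After 2 (thin lens f=11): x=2.4000 theta=-1/55 (≈-0.0182)
After 3 (propagate distance d=12): x=24/11 (≈2.1818) theta=-1/55 (≈-0.0182)
Rounded to 4 decimal places: x = 2.1818, theta = -0.0182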